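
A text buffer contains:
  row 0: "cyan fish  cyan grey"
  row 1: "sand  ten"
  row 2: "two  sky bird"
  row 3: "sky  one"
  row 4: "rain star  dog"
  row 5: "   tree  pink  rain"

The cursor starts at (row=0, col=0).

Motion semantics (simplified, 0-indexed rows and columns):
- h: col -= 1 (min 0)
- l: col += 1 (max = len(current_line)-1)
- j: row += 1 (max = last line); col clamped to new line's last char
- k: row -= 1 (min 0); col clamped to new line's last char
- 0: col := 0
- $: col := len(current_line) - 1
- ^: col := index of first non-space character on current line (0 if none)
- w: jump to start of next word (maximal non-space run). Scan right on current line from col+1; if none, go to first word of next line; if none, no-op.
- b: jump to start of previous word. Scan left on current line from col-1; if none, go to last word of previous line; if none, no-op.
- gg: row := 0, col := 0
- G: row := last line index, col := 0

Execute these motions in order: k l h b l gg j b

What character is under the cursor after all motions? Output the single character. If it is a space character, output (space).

Answer: g

Derivation:
After 1 (k): row=0 col=0 char='c'
After 2 (l): row=0 col=1 char='y'
After 3 (h): row=0 col=0 char='c'
After 4 (b): row=0 col=0 char='c'
After 5 (l): row=0 col=1 char='y'
After 6 (gg): row=0 col=0 char='c'
After 7 (j): row=1 col=0 char='s'
After 8 (b): row=0 col=16 char='g'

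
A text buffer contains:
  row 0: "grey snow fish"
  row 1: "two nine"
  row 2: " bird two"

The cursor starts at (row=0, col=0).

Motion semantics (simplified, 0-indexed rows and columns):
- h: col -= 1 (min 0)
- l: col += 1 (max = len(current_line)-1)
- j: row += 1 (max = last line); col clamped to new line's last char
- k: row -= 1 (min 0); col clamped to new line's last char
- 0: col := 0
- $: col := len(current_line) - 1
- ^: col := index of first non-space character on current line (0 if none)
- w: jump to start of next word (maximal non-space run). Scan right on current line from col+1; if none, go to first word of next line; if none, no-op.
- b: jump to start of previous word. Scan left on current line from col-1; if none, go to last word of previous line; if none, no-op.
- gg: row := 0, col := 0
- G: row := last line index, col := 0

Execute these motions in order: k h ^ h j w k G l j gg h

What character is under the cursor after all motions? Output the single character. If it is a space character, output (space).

Answer: g

Derivation:
After 1 (k): row=0 col=0 char='g'
After 2 (h): row=0 col=0 char='g'
After 3 (^): row=0 col=0 char='g'
After 4 (h): row=0 col=0 char='g'
After 5 (j): row=1 col=0 char='t'
After 6 (w): row=1 col=4 char='n'
After 7 (k): row=0 col=4 char='_'
After 8 (G): row=2 col=0 char='_'
After 9 (l): row=2 col=1 char='b'
After 10 (j): row=2 col=1 char='b'
After 11 (gg): row=0 col=0 char='g'
After 12 (h): row=0 col=0 char='g'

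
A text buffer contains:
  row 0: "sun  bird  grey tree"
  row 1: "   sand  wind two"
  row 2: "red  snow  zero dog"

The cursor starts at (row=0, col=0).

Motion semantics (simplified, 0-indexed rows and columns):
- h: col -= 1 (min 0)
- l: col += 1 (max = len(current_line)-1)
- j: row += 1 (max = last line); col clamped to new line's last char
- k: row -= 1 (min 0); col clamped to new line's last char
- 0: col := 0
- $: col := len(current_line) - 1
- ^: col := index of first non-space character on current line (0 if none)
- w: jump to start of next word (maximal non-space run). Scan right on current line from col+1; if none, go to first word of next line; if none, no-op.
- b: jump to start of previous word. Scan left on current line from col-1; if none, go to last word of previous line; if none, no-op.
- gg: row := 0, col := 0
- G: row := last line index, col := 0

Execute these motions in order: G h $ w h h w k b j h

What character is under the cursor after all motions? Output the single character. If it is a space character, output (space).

After 1 (G): row=2 col=0 char='r'
After 2 (h): row=2 col=0 char='r'
After 3 ($): row=2 col=18 char='g'
After 4 (w): row=2 col=18 char='g'
After 5 (h): row=2 col=17 char='o'
After 6 (h): row=2 col=16 char='d'
After 7 (w): row=2 col=16 char='d'
After 8 (k): row=1 col=16 char='o'
After 9 (b): row=1 col=14 char='t'
After 10 (j): row=2 col=14 char='o'
After 11 (h): row=2 col=13 char='r'

Answer: r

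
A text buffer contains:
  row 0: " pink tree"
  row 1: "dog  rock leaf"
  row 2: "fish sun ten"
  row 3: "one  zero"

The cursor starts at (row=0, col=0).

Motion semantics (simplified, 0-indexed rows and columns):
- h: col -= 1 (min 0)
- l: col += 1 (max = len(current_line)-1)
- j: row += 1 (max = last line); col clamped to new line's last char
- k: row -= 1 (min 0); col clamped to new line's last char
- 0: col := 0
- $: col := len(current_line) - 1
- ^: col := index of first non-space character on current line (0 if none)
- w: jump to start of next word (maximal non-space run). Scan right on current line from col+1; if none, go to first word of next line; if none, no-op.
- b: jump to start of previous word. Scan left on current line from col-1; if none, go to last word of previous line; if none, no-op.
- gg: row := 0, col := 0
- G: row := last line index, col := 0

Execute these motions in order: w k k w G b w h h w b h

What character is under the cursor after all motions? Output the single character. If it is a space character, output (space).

Answer: o

Derivation:
After 1 (w): row=0 col=1 char='p'
After 2 (k): row=0 col=1 char='p'
After 3 (k): row=0 col=1 char='p'
After 4 (w): row=0 col=6 char='t'
After 5 (G): row=3 col=0 char='o'
After 6 (b): row=2 col=9 char='t'
After 7 (w): row=3 col=0 char='o'
After 8 (h): row=3 col=0 char='o'
After 9 (h): row=3 col=0 char='o'
After 10 (w): row=3 col=5 char='z'
After 11 (b): row=3 col=0 char='o'
After 12 (h): row=3 col=0 char='o'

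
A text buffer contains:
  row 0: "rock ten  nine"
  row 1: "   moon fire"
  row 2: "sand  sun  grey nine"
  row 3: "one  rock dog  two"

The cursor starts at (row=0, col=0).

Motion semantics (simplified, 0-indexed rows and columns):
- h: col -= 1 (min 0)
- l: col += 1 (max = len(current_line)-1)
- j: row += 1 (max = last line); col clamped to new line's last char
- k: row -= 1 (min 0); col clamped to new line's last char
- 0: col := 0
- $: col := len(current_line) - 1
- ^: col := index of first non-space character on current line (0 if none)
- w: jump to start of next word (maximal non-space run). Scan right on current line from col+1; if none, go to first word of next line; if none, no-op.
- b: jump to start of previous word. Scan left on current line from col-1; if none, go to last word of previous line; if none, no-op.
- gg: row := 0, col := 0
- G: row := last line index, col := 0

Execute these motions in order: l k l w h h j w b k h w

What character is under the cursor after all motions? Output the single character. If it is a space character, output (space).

After 1 (l): row=0 col=1 char='o'
After 2 (k): row=0 col=1 char='o'
After 3 (l): row=0 col=2 char='c'
After 4 (w): row=0 col=5 char='t'
After 5 (h): row=0 col=4 char='_'
After 6 (h): row=0 col=3 char='k'
After 7 (j): row=1 col=3 char='m'
After 8 (w): row=1 col=8 char='f'
After 9 (b): row=1 col=3 char='m'
After 10 (k): row=0 col=3 char='k'
After 11 (h): row=0 col=2 char='c'
After 12 (w): row=0 col=5 char='t'

Answer: t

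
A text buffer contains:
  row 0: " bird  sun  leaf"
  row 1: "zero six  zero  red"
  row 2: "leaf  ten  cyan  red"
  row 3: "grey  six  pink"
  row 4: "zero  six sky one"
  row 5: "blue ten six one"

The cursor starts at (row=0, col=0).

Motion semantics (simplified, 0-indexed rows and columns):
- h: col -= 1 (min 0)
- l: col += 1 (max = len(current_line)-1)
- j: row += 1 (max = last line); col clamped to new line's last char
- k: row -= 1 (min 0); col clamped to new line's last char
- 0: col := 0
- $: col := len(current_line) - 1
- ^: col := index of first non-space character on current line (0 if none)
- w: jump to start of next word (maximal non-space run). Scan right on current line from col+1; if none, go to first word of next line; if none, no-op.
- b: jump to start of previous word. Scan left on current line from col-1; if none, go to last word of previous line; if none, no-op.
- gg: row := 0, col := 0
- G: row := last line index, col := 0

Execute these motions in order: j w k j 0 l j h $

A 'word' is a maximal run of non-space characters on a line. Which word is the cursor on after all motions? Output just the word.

Answer: red

Derivation:
After 1 (j): row=1 col=0 char='z'
After 2 (w): row=1 col=5 char='s'
After 3 (k): row=0 col=5 char='_'
After 4 (j): row=1 col=5 char='s'
After 5 (0): row=1 col=0 char='z'
After 6 (l): row=1 col=1 char='e'
After 7 (j): row=2 col=1 char='e'
After 8 (h): row=2 col=0 char='l'
After 9 ($): row=2 col=19 char='d'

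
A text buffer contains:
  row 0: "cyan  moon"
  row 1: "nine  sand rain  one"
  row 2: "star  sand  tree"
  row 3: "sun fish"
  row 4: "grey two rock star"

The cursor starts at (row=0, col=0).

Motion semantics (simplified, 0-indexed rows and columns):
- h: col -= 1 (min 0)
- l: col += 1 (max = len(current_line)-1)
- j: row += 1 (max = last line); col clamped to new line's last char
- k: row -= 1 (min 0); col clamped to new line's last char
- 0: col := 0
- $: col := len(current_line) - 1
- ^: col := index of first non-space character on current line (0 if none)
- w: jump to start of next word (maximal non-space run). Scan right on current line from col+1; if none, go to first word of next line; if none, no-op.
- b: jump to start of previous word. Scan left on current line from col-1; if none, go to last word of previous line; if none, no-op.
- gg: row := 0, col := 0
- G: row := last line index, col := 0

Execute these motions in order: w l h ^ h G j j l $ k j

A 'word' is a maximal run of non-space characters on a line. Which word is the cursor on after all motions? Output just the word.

Answer: two

Derivation:
After 1 (w): row=0 col=6 char='m'
After 2 (l): row=0 col=7 char='o'
After 3 (h): row=0 col=6 char='m'
After 4 (^): row=0 col=0 char='c'
After 5 (h): row=0 col=0 char='c'
After 6 (G): row=4 col=0 char='g'
After 7 (j): row=4 col=0 char='g'
After 8 (j): row=4 col=0 char='g'
After 9 (l): row=4 col=1 char='r'
After 10 ($): row=4 col=17 char='r'
After 11 (k): row=3 col=7 char='h'
After 12 (j): row=4 col=7 char='o'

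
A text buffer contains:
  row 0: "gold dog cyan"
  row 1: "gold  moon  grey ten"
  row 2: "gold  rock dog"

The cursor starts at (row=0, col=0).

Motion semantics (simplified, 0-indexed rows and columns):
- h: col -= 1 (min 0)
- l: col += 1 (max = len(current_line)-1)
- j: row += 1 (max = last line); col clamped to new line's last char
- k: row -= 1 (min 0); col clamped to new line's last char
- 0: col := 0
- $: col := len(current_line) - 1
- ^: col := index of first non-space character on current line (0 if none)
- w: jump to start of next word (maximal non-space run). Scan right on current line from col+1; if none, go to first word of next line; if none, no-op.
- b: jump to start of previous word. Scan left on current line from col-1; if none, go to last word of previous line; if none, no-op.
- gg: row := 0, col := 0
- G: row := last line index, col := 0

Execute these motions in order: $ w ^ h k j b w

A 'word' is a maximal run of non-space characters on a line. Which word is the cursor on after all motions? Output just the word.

After 1 ($): row=0 col=12 char='n'
After 2 (w): row=1 col=0 char='g'
After 3 (^): row=1 col=0 char='g'
After 4 (h): row=1 col=0 char='g'
After 5 (k): row=0 col=0 char='g'
After 6 (j): row=1 col=0 char='g'
After 7 (b): row=0 col=9 char='c'
After 8 (w): row=1 col=0 char='g'

Answer: gold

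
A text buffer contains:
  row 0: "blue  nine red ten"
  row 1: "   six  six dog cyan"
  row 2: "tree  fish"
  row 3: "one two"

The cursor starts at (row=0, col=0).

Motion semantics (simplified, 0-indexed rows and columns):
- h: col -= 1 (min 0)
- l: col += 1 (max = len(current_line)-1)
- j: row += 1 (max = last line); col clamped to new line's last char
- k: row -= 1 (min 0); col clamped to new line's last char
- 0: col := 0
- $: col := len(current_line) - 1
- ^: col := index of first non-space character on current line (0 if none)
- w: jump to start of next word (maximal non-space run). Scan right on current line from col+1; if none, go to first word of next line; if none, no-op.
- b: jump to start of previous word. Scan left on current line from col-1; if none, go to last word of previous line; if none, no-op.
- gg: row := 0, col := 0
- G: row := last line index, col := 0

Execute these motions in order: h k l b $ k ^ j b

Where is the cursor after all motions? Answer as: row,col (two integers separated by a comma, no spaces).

After 1 (h): row=0 col=0 char='b'
After 2 (k): row=0 col=0 char='b'
After 3 (l): row=0 col=1 char='l'
After 4 (b): row=0 col=0 char='b'
After 5 ($): row=0 col=17 char='n'
After 6 (k): row=0 col=17 char='n'
After 7 (^): row=0 col=0 char='b'
After 8 (j): row=1 col=0 char='_'
After 9 (b): row=0 col=15 char='t'

Answer: 0,15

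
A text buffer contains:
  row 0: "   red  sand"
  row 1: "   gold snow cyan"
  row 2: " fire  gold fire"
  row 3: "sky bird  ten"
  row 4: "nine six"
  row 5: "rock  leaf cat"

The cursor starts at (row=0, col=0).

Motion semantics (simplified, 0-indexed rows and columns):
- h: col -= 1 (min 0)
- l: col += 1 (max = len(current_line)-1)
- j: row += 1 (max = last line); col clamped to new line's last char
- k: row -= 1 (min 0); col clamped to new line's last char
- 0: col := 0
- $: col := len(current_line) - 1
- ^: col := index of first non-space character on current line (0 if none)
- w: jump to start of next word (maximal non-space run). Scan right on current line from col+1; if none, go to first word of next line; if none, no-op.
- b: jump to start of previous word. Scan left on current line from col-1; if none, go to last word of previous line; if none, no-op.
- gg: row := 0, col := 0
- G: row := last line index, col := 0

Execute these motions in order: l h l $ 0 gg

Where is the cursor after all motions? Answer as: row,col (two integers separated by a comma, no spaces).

After 1 (l): row=0 col=1 char='_'
After 2 (h): row=0 col=0 char='_'
After 3 (l): row=0 col=1 char='_'
After 4 ($): row=0 col=11 char='d'
After 5 (0): row=0 col=0 char='_'
After 6 (gg): row=0 col=0 char='_'

Answer: 0,0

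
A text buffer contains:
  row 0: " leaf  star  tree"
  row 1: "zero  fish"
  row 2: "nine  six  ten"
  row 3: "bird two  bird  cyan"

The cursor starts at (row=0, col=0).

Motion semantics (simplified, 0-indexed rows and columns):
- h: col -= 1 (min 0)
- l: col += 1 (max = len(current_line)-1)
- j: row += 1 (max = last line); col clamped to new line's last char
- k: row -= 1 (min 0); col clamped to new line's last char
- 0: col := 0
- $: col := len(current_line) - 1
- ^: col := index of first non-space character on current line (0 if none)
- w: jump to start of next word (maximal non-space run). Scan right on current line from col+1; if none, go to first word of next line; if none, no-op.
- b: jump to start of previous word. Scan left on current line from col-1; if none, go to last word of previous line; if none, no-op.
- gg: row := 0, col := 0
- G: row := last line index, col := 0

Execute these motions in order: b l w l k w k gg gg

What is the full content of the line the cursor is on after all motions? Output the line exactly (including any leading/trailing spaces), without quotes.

After 1 (b): row=0 col=0 char='_'
After 2 (l): row=0 col=1 char='l'
After 3 (w): row=0 col=7 char='s'
After 4 (l): row=0 col=8 char='t'
After 5 (k): row=0 col=8 char='t'
After 6 (w): row=0 col=13 char='t'
After 7 (k): row=0 col=13 char='t'
After 8 (gg): row=0 col=0 char='_'
After 9 (gg): row=0 col=0 char='_'

Answer:  leaf  star  tree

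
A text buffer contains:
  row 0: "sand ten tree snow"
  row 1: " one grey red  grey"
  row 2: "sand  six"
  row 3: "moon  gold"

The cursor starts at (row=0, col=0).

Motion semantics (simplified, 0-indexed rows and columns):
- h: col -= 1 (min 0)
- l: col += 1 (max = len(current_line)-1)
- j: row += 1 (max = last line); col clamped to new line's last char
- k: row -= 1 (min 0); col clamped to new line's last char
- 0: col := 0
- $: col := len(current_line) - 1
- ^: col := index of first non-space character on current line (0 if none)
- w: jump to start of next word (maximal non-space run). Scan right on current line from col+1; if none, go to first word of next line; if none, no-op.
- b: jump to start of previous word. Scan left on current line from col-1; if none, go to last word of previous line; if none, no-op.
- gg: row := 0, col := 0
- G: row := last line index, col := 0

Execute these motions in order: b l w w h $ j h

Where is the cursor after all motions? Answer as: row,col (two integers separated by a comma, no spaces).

Answer: 1,16

Derivation:
After 1 (b): row=0 col=0 char='s'
After 2 (l): row=0 col=1 char='a'
After 3 (w): row=0 col=5 char='t'
After 4 (w): row=0 col=9 char='t'
After 5 (h): row=0 col=8 char='_'
After 6 ($): row=0 col=17 char='w'
After 7 (j): row=1 col=17 char='e'
After 8 (h): row=1 col=16 char='r'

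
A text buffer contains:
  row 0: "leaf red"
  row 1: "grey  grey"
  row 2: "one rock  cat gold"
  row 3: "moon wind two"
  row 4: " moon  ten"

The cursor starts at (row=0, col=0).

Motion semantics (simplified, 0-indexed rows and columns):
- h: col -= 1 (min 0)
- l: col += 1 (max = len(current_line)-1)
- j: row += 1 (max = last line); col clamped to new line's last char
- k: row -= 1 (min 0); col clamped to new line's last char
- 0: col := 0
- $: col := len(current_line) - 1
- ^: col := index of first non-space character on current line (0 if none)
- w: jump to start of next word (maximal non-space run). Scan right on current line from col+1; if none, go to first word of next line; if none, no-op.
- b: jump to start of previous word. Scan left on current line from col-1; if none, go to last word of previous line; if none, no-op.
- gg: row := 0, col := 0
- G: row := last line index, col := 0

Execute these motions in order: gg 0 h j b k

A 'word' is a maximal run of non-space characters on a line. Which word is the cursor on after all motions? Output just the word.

After 1 (gg): row=0 col=0 char='l'
After 2 (0): row=0 col=0 char='l'
After 3 (h): row=0 col=0 char='l'
After 4 (j): row=1 col=0 char='g'
After 5 (b): row=0 col=5 char='r'
After 6 (k): row=0 col=5 char='r'

Answer: red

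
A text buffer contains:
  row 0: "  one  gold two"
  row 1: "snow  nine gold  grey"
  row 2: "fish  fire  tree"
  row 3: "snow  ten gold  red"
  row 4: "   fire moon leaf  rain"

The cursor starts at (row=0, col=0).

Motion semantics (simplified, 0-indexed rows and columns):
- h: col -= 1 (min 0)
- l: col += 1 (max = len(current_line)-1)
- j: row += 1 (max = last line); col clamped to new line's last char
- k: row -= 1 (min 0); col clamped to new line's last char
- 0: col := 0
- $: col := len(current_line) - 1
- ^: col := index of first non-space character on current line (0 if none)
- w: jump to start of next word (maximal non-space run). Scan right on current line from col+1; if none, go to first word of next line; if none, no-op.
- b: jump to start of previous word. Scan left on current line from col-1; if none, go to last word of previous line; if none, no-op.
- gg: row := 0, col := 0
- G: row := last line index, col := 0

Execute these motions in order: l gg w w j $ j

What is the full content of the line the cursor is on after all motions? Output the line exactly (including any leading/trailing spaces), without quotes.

Answer: fish  fire  tree

Derivation:
After 1 (l): row=0 col=1 char='_'
After 2 (gg): row=0 col=0 char='_'
After 3 (w): row=0 col=2 char='o'
After 4 (w): row=0 col=7 char='g'
After 5 (j): row=1 col=7 char='i'
After 6 ($): row=1 col=20 char='y'
After 7 (j): row=2 col=15 char='e'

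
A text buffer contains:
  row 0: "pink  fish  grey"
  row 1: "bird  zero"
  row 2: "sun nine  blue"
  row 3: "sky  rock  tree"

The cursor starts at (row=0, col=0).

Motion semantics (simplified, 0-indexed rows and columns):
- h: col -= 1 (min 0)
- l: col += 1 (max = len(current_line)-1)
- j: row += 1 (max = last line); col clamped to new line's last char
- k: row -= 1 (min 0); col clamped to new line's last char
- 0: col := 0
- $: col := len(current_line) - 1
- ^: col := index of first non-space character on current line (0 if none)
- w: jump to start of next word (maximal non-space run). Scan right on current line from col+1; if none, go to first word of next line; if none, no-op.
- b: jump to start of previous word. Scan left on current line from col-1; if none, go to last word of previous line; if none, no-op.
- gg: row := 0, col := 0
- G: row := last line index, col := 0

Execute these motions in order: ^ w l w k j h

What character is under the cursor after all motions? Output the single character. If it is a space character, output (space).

After 1 (^): row=0 col=0 char='p'
After 2 (w): row=0 col=6 char='f'
After 3 (l): row=0 col=7 char='i'
After 4 (w): row=0 col=12 char='g'
After 5 (k): row=0 col=12 char='g'
After 6 (j): row=1 col=9 char='o'
After 7 (h): row=1 col=8 char='r'

Answer: r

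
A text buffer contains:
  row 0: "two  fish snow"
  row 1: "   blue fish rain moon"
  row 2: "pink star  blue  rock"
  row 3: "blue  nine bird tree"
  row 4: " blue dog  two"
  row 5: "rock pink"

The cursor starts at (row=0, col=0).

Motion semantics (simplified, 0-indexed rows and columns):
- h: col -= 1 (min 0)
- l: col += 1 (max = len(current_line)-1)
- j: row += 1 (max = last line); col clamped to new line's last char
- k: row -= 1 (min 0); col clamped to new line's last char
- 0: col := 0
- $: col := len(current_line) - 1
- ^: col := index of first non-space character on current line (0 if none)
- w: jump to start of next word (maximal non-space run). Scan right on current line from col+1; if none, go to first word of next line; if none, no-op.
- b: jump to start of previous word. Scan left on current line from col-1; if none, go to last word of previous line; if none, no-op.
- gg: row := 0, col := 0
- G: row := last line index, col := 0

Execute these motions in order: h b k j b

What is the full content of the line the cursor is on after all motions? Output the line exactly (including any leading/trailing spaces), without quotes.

Answer: two  fish snow

Derivation:
After 1 (h): row=0 col=0 char='t'
After 2 (b): row=0 col=0 char='t'
After 3 (k): row=0 col=0 char='t'
After 4 (j): row=1 col=0 char='_'
After 5 (b): row=0 col=10 char='s'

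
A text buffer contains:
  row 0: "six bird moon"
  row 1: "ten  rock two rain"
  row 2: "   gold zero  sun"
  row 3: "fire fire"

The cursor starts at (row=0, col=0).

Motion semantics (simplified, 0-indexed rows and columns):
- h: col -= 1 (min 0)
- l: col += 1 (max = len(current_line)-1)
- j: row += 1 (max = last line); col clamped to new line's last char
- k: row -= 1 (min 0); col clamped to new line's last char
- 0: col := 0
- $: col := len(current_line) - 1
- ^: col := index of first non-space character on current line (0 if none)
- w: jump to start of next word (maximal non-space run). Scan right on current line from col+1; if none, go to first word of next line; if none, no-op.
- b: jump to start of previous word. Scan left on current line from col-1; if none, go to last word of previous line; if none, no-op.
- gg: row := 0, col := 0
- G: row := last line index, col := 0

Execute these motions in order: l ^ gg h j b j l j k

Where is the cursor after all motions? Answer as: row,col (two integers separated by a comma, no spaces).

Answer: 1,10

Derivation:
After 1 (l): row=0 col=1 char='i'
After 2 (^): row=0 col=0 char='s'
After 3 (gg): row=0 col=0 char='s'
After 4 (h): row=0 col=0 char='s'
After 5 (j): row=1 col=0 char='t'
After 6 (b): row=0 col=9 char='m'
After 7 (j): row=1 col=9 char='_'
After 8 (l): row=1 col=10 char='t'
After 9 (j): row=2 col=10 char='r'
After 10 (k): row=1 col=10 char='t'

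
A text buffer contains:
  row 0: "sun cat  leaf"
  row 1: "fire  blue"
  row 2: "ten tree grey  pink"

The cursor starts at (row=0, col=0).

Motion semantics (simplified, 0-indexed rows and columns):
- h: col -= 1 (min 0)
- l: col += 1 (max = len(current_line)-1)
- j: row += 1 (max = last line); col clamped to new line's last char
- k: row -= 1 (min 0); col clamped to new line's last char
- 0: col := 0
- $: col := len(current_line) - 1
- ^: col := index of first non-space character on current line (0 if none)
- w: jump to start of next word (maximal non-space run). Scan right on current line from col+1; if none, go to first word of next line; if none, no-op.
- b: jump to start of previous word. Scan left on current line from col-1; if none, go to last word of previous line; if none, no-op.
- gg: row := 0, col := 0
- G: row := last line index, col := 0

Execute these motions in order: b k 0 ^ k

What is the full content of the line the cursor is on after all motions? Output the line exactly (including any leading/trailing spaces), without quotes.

After 1 (b): row=0 col=0 char='s'
After 2 (k): row=0 col=0 char='s'
After 3 (0): row=0 col=0 char='s'
After 4 (^): row=0 col=0 char='s'
After 5 (k): row=0 col=0 char='s'

Answer: sun cat  leaf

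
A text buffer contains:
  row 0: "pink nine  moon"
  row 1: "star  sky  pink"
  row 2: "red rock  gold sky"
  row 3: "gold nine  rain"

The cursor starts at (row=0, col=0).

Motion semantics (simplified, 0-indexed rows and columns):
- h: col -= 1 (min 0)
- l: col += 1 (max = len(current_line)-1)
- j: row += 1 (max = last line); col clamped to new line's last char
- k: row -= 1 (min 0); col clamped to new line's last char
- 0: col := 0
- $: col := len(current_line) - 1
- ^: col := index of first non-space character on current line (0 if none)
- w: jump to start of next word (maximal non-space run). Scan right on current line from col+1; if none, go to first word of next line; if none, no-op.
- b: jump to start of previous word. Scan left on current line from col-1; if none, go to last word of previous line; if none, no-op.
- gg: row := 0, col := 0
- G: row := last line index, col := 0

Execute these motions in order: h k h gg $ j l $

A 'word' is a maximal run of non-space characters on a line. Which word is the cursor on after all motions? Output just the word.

Answer: pink

Derivation:
After 1 (h): row=0 col=0 char='p'
After 2 (k): row=0 col=0 char='p'
After 3 (h): row=0 col=0 char='p'
After 4 (gg): row=0 col=0 char='p'
After 5 ($): row=0 col=14 char='n'
After 6 (j): row=1 col=14 char='k'
After 7 (l): row=1 col=14 char='k'
After 8 ($): row=1 col=14 char='k'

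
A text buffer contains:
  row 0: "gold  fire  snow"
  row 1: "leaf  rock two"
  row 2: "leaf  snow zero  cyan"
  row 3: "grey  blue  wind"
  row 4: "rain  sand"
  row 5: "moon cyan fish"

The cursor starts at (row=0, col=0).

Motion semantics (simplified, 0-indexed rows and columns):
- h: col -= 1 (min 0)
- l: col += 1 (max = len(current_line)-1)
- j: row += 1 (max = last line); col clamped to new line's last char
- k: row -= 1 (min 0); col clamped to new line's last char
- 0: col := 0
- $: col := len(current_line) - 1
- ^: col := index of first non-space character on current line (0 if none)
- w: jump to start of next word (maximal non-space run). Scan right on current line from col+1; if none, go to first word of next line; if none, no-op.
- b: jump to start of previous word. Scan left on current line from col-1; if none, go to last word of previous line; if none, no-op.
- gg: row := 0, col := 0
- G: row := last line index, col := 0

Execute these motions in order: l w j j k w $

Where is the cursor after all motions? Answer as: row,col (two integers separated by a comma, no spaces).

Answer: 1,13

Derivation:
After 1 (l): row=0 col=1 char='o'
After 2 (w): row=0 col=6 char='f'
After 3 (j): row=1 col=6 char='r'
After 4 (j): row=2 col=6 char='s'
After 5 (k): row=1 col=6 char='r'
After 6 (w): row=1 col=11 char='t'
After 7 ($): row=1 col=13 char='o'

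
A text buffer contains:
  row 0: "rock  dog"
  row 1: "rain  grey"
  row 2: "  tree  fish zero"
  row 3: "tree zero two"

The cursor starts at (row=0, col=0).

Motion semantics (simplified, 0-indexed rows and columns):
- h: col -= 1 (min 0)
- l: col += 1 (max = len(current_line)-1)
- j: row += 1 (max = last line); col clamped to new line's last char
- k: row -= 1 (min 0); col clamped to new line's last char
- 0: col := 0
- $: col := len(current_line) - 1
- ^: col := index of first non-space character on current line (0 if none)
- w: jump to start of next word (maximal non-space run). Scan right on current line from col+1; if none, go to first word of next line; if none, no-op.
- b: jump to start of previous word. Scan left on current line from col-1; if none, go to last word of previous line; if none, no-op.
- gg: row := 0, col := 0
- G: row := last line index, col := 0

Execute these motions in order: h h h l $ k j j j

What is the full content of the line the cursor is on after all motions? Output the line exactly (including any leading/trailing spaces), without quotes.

After 1 (h): row=0 col=0 char='r'
After 2 (h): row=0 col=0 char='r'
After 3 (h): row=0 col=0 char='r'
After 4 (l): row=0 col=1 char='o'
After 5 ($): row=0 col=8 char='g'
After 6 (k): row=0 col=8 char='g'
After 7 (j): row=1 col=8 char='e'
After 8 (j): row=2 col=8 char='f'
After 9 (j): row=3 col=8 char='o'

Answer: tree zero two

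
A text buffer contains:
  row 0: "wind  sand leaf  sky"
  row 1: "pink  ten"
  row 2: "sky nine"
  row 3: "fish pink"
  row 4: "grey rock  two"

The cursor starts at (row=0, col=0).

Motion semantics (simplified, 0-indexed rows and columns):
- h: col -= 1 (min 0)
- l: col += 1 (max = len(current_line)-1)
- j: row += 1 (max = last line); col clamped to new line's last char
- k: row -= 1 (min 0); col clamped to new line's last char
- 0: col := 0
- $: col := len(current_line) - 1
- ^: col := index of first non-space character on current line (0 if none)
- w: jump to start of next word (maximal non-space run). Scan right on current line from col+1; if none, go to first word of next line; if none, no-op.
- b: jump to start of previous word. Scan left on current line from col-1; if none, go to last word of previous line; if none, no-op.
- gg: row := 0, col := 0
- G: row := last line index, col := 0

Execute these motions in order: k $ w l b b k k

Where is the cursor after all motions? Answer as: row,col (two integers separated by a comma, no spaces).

After 1 (k): row=0 col=0 char='w'
After 2 ($): row=0 col=19 char='y'
After 3 (w): row=1 col=0 char='p'
After 4 (l): row=1 col=1 char='i'
After 5 (b): row=1 col=0 char='p'
After 6 (b): row=0 col=17 char='s'
After 7 (k): row=0 col=17 char='s'
After 8 (k): row=0 col=17 char='s'

Answer: 0,17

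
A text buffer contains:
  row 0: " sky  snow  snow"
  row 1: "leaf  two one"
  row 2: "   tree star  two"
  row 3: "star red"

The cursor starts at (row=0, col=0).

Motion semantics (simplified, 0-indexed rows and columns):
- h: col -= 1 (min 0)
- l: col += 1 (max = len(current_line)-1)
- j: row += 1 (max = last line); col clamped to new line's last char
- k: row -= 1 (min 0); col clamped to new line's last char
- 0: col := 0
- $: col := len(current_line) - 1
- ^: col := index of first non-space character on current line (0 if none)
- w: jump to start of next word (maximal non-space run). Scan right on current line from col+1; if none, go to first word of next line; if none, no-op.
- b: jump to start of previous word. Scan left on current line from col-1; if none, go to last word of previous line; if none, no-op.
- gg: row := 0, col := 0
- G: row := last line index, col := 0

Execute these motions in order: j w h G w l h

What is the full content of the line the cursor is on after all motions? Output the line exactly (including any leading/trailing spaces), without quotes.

Answer: star red

Derivation:
After 1 (j): row=1 col=0 char='l'
After 2 (w): row=1 col=6 char='t'
After 3 (h): row=1 col=5 char='_'
After 4 (G): row=3 col=0 char='s'
After 5 (w): row=3 col=5 char='r'
After 6 (l): row=3 col=6 char='e'
After 7 (h): row=3 col=5 char='r'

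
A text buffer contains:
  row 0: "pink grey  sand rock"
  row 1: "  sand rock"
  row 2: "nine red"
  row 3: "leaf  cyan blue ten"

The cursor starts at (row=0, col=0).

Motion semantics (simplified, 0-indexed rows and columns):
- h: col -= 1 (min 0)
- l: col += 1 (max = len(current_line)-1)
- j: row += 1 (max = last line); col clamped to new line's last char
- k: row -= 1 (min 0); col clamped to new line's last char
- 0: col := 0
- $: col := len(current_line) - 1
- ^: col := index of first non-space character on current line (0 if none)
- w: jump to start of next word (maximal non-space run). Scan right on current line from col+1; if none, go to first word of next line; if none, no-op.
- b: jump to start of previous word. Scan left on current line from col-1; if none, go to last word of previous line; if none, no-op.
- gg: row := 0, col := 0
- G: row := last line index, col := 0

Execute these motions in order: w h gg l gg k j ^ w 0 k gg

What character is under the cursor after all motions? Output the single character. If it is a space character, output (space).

Answer: p

Derivation:
After 1 (w): row=0 col=5 char='g'
After 2 (h): row=0 col=4 char='_'
After 3 (gg): row=0 col=0 char='p'
After 4 (l): row=0 col=1 char='i'
After 5 (gg): row=0 col=0 char='p'
After 6 (k): row=0 col=0 char='p'
After 7 (j): row=1 col=0 char='_'
After 8 (^): row=1 col=2 char='s'
After 9 (w): row=1 col=7 char='r'
After 10 (0): row=1 col=0 char='_'
After 11 (k): row=0 col=0 char='p'
After 12 (gg): row=0 col=0 char='p'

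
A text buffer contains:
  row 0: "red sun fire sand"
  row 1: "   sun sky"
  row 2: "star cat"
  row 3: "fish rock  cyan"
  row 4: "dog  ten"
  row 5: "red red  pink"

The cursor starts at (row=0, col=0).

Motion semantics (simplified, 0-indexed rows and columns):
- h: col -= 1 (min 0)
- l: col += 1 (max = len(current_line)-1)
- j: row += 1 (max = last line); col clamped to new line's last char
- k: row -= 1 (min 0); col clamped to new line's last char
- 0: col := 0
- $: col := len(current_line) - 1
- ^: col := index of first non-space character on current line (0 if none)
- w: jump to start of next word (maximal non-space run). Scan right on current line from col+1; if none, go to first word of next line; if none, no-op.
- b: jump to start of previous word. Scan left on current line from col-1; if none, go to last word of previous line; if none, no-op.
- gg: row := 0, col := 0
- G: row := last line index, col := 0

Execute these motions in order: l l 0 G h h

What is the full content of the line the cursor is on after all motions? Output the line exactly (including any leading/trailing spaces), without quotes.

Answer: red red  pink

Derivation:
After 1 (l): row=0 col=1 char='e'
After 2 (l): row=0 col=2 char='d'
After 3 (0): row=0 col=0 char='r'
After 4 (G): row=5 col=0 char='r'
After 5 (h): row=5 col=0 char='r'
After 6 (h): row=5 col=0 char='r'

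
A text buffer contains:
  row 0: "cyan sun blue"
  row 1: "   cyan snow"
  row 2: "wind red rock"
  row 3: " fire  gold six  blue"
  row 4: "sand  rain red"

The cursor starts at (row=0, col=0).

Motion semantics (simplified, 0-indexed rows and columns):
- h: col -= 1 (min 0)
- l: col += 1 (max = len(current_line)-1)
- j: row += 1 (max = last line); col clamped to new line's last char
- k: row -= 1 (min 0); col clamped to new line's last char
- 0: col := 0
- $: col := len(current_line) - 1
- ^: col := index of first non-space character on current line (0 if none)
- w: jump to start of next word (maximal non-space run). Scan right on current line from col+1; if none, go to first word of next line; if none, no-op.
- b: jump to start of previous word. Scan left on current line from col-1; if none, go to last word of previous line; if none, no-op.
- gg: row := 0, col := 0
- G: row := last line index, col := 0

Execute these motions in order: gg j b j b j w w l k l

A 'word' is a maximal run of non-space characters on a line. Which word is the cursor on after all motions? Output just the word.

After 1 (gg): row=0 col=0 char='c'
After 2 (j): row=1 col=0 char='_'
After 3 (b): row=0 col=9 char='b'
After 4 (j): row=1 col=9 char='n'
After 5 (b): row=1 col=8 char='s'
After 6 (j): row=2 col=8 char='_'
After 7 (w): row=2 col=9 char='r'
After 8 (w): row=3 col=1 char='f'
After 9 (l): row=3 col=2 char='i'
After 10 (k): row=2 col=2 char='n'
After 11 (l): row=2 col=3 char='d'

Answer: wind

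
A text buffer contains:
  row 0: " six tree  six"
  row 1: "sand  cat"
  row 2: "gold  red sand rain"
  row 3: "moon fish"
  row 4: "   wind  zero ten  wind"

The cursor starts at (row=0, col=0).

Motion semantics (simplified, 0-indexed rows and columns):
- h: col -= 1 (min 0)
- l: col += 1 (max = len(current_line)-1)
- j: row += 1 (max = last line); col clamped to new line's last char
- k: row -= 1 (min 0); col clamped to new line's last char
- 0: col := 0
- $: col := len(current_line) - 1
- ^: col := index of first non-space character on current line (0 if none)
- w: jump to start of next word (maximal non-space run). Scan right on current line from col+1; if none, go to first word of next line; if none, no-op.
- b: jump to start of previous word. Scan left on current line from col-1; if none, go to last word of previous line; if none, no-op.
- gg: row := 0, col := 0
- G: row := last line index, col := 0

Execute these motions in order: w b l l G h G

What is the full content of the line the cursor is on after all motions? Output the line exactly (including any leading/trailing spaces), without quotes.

After 1 (w): row=0 col=1 char='s'
After 2 (b): row=0 col=1 char='s'
After 3 (l): row=0 col=2 char='i'
After 4 (l): row=0 col=3 char='x'
After 5 (G): row=4 col=0 char='_'
After 6 (h): row=4 col=0 char='_'
After 7 (G): row=4 col=0 char='_'

Answer:    wind  zero ten  wind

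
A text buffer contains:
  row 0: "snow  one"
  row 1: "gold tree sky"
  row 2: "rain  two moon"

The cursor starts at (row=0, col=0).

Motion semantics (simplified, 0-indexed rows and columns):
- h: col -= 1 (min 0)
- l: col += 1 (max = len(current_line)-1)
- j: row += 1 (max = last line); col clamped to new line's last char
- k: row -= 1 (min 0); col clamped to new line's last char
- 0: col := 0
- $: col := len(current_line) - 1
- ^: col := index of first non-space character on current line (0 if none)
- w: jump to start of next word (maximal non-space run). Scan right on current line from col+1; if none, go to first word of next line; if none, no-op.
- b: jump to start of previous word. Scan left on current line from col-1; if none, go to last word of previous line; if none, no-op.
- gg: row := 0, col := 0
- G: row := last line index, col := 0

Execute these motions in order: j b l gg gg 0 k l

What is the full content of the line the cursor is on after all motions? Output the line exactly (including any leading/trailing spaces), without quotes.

Answer: snow  one

Derivation:
After 1 (j): row=1 col=0 char='g'
After 2 (b): row=0 col=6 char='o'
After 3 (l): row=0 col=7 char='n'
After 4 (gg): row=0 col=0 char='s'
After 5 (gg): row=0 col=0 char='s'
After 6 (0): row=0 col=0 char='s'
After 7 (k): row=0 col=0 char='s'
After 8 (l): row=0 col=1 char='n'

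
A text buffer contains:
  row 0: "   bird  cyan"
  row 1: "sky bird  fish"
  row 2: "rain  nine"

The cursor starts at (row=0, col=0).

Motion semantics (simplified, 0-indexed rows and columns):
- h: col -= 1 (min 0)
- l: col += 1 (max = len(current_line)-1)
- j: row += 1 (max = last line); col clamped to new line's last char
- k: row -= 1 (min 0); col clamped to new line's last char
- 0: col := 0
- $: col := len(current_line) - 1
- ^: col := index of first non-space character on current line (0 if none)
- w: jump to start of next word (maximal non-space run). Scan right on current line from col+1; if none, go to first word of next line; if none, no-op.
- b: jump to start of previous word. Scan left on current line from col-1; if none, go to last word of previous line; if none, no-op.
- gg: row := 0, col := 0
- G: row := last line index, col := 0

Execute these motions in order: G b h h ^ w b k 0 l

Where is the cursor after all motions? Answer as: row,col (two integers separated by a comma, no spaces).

After 1 (G): row=2 col=0 char='r'
After 2 (b): row=1 col=10 char='f'
After 3 (h): row=1 col=9 char='_'
After 4 (h): row=1 col=8 char='_'
After 5 (^): row=1 col=0 char='s'
After 6 (w): row=1 col=4 char='b'
After 7 (b): row=1 col=0 char='s'
After 8 (k): row=0 col=0 char='_'
After 9 (0): row=0 col=0 char='_'
After 10 (l): row=0 col=1 char='_'

Answer: 0,1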